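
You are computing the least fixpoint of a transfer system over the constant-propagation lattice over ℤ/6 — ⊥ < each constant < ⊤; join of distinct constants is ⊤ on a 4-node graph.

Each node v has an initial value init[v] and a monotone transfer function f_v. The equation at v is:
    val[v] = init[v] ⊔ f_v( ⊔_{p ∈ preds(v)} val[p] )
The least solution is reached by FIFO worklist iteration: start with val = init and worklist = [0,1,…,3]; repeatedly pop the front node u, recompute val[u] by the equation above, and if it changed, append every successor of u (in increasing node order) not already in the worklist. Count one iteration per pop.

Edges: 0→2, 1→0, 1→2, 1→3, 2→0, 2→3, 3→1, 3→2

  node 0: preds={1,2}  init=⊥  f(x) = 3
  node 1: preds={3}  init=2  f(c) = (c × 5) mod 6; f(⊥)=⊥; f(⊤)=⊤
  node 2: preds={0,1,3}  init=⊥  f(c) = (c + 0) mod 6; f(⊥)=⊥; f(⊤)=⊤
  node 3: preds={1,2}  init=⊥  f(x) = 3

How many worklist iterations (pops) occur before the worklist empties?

9

Trace (9 dequeues):
  [1] u=0 | in 2 | out 3 | prev ⊥ | push {}
  [2] u=1 | in ⊥ | out 2 | ==
  [3] u=2 | in ⊤ | out ⊤ | prev ⊥ | push {0}
  [4] u=3 | in ⊤ | out 3 | prev ⊥ | push {1,2}
  [5] u=0 | in ⊤ | out 3 | ==
  [6] u=1 | in 3 | out ⊤ | prev 2 | push {0,3}
  [7] u=2 | in ⊤ | out ⊤ | ==
  [8] u=0 | in ⊤ | out 3 | ==
  [9] u=3 | in ⊤ | out 3 | ==

Converged values:
  [0] 3
  [1] ⊤
  [2] ⊤
  [3] 3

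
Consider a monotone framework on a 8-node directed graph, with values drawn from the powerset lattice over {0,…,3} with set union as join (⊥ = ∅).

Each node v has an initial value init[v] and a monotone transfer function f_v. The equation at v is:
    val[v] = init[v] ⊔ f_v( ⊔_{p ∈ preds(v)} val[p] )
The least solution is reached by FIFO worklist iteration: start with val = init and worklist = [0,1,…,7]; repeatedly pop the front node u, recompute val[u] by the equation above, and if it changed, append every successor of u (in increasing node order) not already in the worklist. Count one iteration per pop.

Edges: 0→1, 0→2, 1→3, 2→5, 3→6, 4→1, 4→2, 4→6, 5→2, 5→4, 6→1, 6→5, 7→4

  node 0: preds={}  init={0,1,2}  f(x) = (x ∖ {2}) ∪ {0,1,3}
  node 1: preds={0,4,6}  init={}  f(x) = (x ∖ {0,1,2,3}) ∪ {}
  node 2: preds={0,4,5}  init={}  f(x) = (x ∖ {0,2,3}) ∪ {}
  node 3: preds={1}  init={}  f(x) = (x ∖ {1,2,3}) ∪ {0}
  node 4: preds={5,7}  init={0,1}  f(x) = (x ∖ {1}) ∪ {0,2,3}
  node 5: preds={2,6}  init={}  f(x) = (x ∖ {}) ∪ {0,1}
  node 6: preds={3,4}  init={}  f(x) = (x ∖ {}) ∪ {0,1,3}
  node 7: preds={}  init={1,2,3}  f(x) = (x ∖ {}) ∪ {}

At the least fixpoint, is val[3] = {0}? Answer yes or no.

yes

Worklist (14 pops):
  #1 pop 0: in={} → {0,1,2,3} (was {0,1,2}); enqueue []
  #2 pop 1: in={0,1,2,3} → {} (no change)
  #3 pop 2: in={0,1,2,3} → {1} (was {}); enqueue []
  #4 pop 3: in={} → {0} (was {}); enqueue []
  #5 pop 4: in={1,2,3} → {0,1,2,3} (was {0,1}); enqueue [1,2]
  #6 pop 5: in={1} → {0,1} (was {}); enqueue [4]
  #7 pop 6: in={0,1,2,3} → {0,1,2,3} (was {}); enqueue [5]
  #8 pop 7: in={} → {1,2,3} (no change)
  #9 pop 1: in={0,1,2,3} → {} (no change)
  #10 pop 2: in={0,1,2,3} → {1} (no change)
  #11 pop 4: in={0,1,2,3} → {0,1,2,3} (no change)
  #12 pop 5: in={0,1,2,3} → {0,1,2,3} (was {0,1}); enqueue [2,4]
  #13 pop 2: in={0,1,2,3} → {1} (no change)
  #14 pop 4: in={0,1,2,3} → {0,1,2,3} (no change)

Fixpoint:
  val[0] = {0,1,2,3}
  val[1] = {}
  val[2] = {1}
  val[3] = {0}
  val[4] = {0,1,2,3}
  val[5] = {0,1,2,3}
  val[6] = {0,1,2,3}
  val[7] = {1,2,3}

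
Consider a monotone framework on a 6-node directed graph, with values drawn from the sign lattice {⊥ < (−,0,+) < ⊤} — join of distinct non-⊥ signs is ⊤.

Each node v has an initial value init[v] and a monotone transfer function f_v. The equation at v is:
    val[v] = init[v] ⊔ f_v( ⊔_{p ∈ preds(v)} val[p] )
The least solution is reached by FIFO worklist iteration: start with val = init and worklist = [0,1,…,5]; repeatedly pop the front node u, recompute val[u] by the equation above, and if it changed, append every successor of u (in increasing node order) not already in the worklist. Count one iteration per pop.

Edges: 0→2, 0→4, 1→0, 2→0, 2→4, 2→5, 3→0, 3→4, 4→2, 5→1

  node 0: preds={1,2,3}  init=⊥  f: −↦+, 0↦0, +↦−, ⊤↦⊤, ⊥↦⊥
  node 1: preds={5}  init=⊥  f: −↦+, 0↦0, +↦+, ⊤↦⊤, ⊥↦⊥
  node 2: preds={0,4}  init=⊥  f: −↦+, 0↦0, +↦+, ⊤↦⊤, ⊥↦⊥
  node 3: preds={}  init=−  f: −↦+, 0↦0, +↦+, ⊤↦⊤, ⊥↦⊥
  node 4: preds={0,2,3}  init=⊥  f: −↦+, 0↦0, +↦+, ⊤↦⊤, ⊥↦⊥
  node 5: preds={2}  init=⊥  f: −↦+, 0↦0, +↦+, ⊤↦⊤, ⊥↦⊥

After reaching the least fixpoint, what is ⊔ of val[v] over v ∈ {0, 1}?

Worklist (14 pops):
  #1 pop 0: in=− → + (was ⊥); enqueue []
  #2 pop 1: in=⊥ → ⊥ (no change)
  #3 pop 2: in=+ → + (was ⊥); enqueue [0]
  #4 pop 3: in=⊥ → − (no change)
  #5 pop 4: in=⊤ → ⊤ (was ⊥); enqueue [2]
  #6 pop 5: in=+ → + (was ⊥); enqueue [1]
  #7 pop 0: in=⊤ → ⊤ (was +); enqueue [4]
  #8 pop 2: in=⊤ → ⊤ (was +); enqueue [0,5]
  #9 pop 1: in=+ → + (was ⊥); enqueue []
  #10 pop 4: in=⊤ → ⊤ (no change)
  #11 pop 0: in=⊤ → ⊤ (no change)
  #12 pop 5: in=⊤ → ⊤ (was +); enqueue [1]
  #13 pop 1: in=⊤ → ⊤ (was +); enqueue [0]
  #14 pop 0: in=⊤ → ⊤ (no change)

Fixpoint:
  val[0] = ⊤
  val[1] = ⊤
  val[2] = ⊤
  val[3] = −
  val[4] = ⊤
  val[5] = ⊤

⊤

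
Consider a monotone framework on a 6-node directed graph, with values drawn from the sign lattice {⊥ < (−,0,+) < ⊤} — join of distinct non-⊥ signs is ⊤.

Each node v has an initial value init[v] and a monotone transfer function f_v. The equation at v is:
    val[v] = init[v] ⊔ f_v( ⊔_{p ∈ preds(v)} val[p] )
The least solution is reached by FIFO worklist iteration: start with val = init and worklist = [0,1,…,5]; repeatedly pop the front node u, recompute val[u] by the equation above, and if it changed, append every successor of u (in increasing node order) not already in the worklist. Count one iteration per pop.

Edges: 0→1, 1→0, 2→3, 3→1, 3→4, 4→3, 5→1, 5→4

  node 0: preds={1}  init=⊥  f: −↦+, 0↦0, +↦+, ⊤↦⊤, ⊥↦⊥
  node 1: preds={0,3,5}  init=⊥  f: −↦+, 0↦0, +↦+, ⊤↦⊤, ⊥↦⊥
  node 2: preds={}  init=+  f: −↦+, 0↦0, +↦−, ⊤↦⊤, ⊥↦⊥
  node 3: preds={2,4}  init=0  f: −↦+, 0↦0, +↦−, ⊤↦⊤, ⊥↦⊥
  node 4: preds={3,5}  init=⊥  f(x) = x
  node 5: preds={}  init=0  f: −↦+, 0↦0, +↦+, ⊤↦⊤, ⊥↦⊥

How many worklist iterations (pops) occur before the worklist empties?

Iteration log — 11 steps:
  step 1. node 0  ⊔preds=⊥  new=⊥  stable
  step 2. node 1  ⊔preds=0  new=0  old=⊥  +wl: 0
  step 3. node 2  ⊔preds=⊥  new=+  stable
  step 4. node 3  ⊔preds=+  new=⊤  old=0  +wl: 1
  step 5. node 4  ⊔preds=⊤  new=⊤  old=⊥  +wl: 3
  step 6. node 5  ⊔preds=⊥  new=0  stable
  step 7. node 0  ⊔preds=0  new=0  old=⊥  +wl: 
  step 8. node 1  ⊔preds=⊤  new=⊤  old=0  +wl: 0
  step 9. node 3  ⊔preds=⊤  new=⊤  stable
  step 10. node 0  ⊔preds=⊤  new=⊤  old=0  +wl: 1
  step 11. node 1  ⊔preds=⊤  new=⊤  stable

Least fixpoint reached:
  node 0: ⊤
  node 1: ⊤
  node 2: +
  node 3: ⊤
  node 4: ⊤
  node 5: 0

11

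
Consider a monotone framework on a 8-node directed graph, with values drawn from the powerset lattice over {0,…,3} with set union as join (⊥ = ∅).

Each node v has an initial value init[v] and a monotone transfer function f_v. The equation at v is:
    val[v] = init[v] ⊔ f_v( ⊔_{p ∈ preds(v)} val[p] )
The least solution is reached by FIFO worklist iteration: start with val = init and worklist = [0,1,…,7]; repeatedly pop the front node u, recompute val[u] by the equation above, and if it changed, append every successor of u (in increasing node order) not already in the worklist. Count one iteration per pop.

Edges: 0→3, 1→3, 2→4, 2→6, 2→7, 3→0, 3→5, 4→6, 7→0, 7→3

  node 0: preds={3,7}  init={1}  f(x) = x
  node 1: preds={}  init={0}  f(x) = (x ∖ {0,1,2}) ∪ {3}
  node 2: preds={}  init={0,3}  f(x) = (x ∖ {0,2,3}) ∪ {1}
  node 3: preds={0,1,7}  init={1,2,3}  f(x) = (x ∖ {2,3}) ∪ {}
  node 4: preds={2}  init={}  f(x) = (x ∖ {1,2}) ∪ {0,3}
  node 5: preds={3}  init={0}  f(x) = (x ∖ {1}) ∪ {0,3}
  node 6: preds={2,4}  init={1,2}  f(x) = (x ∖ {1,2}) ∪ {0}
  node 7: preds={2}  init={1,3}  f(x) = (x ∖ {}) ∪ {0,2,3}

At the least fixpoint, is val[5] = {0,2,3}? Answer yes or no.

yes

Worklist (10 pops):
  #1 pop 0: in={1,2,3} → {1,2,3} (was {1}); enqueue []
  #2 pop 1: in={} → {0,3} (was {0}); enqueue []
  #3 pop 2: in={} → {0,1,3} (was {0,3}); enqueue []
  #4 pop 3: in={0,1,2,3} → {0,1,2,3} (was {1,2,3}); enqueue [0]
  #5 pop 4: in={0,1,3} → {0,3} (was {}); enqueue []
  #6 pop 5: in={0,1,2,3} → {0,2,3} (was {0}); enqueue []
  #7 pop 6: in={0,1,3} → {0,1,2,3} (was {1,2}); enqueue []
  #8 pop 7: in={0,1,3} → {0,1,2,3} (was {1,3}); enqueue [3]
  #9 pop 0: in={0,1,2,3} → {0,1,2,3} (was {1,2,3}); enqueue []
  #10 pop 3: in={0,1,2,3} → {0,1,2,3} (no change)

Fixpoint:
  val[0] = {0,1,2,3}
  val[1] = {0,3}
  val[2] = {0,1,3}
  val[3] = {0,1,2,3}
  val[4] = {0,3}
  val[5] = {0,2,3}
  val[6] = {0,1,2,3}
  val[7] = {0,1,2,3}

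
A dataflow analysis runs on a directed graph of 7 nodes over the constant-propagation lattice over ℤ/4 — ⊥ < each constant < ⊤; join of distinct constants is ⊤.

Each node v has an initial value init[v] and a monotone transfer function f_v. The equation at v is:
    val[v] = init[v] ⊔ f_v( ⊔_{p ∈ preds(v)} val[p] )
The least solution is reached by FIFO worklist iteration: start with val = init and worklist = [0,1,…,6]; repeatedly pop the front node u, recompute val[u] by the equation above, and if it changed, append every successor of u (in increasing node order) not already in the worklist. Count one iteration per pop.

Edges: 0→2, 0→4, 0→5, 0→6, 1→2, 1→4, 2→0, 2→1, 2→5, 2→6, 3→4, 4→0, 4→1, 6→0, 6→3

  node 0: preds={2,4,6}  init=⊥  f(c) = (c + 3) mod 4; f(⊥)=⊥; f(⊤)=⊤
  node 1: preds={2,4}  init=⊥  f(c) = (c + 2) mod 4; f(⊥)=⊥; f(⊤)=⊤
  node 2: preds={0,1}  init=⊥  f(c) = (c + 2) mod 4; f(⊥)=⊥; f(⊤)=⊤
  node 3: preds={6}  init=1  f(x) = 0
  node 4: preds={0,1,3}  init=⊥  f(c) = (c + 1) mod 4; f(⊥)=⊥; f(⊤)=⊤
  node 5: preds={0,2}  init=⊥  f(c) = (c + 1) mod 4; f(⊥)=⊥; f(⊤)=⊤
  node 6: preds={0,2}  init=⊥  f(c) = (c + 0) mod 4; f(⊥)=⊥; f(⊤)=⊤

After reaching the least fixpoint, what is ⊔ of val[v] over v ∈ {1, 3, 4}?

Worklist (16 pops):
  #1 pop 0: in=⊥ → ⊥ (no change)
  #2 pop 1: in=⊥ → ⊥ (no change)
  #3 pop 2: in=⊥ → ⊥ (no change)
  #4 pop 3: in=⊥ → ⊤ (was 1); enqueue []
  #5 pop 4: in=⊤ → ⊤ (was ⊥); enqueue [0,1]
  #6 pop 5: in=⊥ → ⊥ (no change)
  #7 pop 6: in=⊥ → ⊥ (no change)
  #8 pop 0: in=⊤ → ⊤ (was ⊥); enqueue [2,4,5,6]
  #9 pop 1: in=⊤ → ⊤ (was ⊥); enqueue []
  #10 pop 2: in=⊤ → ⊤ (was ⊥); enqueue [0,1]
  #11 pop 4: in=⊤ → ⊤ (no change)
  #12 pop 5: in=⊤ → ⊤ (was ⊥); enqueue []
  #13 pop 6: in=⊤ → ⊤ (was ⊥); enqueue [3]
  #14 pop 0: in=⊤ → ⊤ (no change)
  #15 pop 1: in=⊤ → ⊤ (no change)
  #16 pop 3: in=⊤ → ⊤ (no change)

Fixpoint:
  val[0] = ⊤
  val[1] = ⊤
  val[2] = ⊤
  val[3] = ⊤
  val[4] = ⊤
  val[5] = ⊤
  val[6] = ⊤

⊤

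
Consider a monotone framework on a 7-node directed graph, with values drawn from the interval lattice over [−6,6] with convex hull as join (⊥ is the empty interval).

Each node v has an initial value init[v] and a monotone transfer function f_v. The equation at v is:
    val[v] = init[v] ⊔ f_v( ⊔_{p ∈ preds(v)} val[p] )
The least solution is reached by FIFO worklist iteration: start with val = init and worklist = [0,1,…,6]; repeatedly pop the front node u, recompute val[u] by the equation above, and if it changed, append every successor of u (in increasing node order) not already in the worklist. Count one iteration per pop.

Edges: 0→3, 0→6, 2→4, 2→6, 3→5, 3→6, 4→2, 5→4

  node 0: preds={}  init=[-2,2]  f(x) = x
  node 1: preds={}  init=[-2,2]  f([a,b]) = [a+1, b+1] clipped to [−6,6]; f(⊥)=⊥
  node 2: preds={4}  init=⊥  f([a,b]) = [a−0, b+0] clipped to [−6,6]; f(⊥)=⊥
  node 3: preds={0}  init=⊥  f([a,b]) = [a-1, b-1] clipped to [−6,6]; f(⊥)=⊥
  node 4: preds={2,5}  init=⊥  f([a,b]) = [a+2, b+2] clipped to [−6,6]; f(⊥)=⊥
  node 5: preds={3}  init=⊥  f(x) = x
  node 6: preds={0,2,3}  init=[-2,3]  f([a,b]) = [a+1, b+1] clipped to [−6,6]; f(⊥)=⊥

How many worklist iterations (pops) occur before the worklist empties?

Trace (17 dequeues):
  [1] u=0 | in ⊥ | out [-2,2] | ==
  [2] u=1 | in ⊥ | out [-2,2] | ==
  [3] u=2 | in ⊥ | out ⊥ | ==
  [4] u=3 | in [-2,2] | out [-3,1] | prev ⊥ | push {}
  [5] u=4 | in ⊥ | out ⊥ | ==
  [6] u=5 | in [-3,1] | out [-3,1] | prev ⊥ | push {4}
  [7] u=6 | in [-3,2] | out [-2,3] | ==
  [8] u=4 | in [-3,1] | out [-1,3] | prev ⊥ | push {2}
  [9] u=2 | in [-1,3] | out [-1,3] | prev ⊥ | push {4,6}
  [10] u=4 | in [-3,3] | out [-1,5] | prev [-1,3] | push {2}
  [11] u=6 | in [-3,3] | out [-2,4] | prev [-2,3] | push {}
  [12] u=2 | in [-1,5] | out [-1,5] | prev [-1,3] | push {4,6}
  [13] u=4 | in [-3,5] | out [-1,6] | prev [-1,5] | push {2}
  [14] u=6 | in [-3,5] | out [-2,6] | prev [-2,4] | push {}
  [15] u=2 | in [-1,6] | out [-1,6] | prev [-1,5] | push {4,6}
  [16] u=4 | in [-3,6] | out [-1,6] | ==
  [17] u=6 | in [-3,6] | out [-2,6] | ==

Converged values:
  [0] [-2,2]
  [1] [-2,2]
  [2] [-1,6]
  [3] [-3,1]
  [4] [-1,6]
  [5] [-3,1]
  [6] [-2,6]

17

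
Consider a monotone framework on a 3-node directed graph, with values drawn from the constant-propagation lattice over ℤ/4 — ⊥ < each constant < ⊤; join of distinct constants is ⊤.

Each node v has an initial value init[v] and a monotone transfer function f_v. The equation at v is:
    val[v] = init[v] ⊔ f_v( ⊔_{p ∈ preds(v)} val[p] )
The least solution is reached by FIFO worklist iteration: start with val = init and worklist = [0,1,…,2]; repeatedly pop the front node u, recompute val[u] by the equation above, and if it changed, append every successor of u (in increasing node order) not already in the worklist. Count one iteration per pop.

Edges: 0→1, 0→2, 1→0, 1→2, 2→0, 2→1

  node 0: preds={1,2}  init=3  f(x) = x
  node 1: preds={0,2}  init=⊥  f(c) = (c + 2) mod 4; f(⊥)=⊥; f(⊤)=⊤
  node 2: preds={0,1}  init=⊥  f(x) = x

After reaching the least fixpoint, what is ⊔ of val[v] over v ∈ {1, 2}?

Worklist (7 pops):
  #1 pop 0: in=⊥ → 3 (no change)
  #2 pop 1: in=3 → 1 (was ⊥); enqueue [0]
  #3 pop 2: in=⊤ → ⊤ (was ⊥); enqueue [1]
  #4 pop 0: in=⊤ → ⊤ (was 3); enqueue [2]
  #5 pop 1: in=⊤ → ⊤ (was 1); enqueue [0]
  #6 pop 2: in=⊤ → ⊤ (no change)
  #7 pop 0: in=⊤ → ⊤ (no change)

Fixpoint:
  val[0] = ⊤
  val[1] = ⊤
  val[2] = ⊤

⊤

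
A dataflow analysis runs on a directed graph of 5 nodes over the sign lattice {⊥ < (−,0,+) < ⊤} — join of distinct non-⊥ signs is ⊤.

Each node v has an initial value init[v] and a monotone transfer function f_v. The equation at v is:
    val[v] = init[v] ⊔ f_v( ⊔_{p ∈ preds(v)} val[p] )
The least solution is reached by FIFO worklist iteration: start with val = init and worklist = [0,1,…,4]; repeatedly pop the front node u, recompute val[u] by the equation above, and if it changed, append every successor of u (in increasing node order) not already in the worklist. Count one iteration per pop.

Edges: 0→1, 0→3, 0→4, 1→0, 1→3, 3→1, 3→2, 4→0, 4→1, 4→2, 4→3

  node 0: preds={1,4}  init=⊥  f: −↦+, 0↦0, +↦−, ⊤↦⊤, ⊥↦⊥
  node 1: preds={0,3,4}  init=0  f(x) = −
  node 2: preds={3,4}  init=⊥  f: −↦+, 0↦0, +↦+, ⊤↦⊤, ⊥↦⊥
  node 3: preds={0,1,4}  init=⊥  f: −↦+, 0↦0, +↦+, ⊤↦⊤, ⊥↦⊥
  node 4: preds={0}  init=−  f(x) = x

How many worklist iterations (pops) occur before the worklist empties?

9

Iteration log — 9 steps:
  step 1. node 0  ⊔preds=⊤  new=⊤  old=⊥  +wl: 
  step 2. node 1  ⊔preds=⊤  new=⊤  old=0  +wl: 0
  step 3. node 2  ⊔preds=−  new=+  old=⊥  +wl: 
  step 4. node 3  ⊔preds=⊤  new=⊤  old=⊥  +wl: 1,2
  step 5. node 4  ⊔preds=⊤  new=⊤  old=−  +wl: 3
  step 6. node 0  ⊔preds=⊤  new=⊤  stable
  step 7. node 1  ⊔preds=⊤  new=⊤  stable
  step 8. node 2  ⊔preds=⊤  new=⊤  old=+  +wl: 
  step 9. node 3  ⊔preds=⊤  new=⊤  stable

Least fixpoint reached:
  node 0: ⊤
  node 1: ⊤
  node 2: ⊤
  node 3: ⊤
  node 4: ⊤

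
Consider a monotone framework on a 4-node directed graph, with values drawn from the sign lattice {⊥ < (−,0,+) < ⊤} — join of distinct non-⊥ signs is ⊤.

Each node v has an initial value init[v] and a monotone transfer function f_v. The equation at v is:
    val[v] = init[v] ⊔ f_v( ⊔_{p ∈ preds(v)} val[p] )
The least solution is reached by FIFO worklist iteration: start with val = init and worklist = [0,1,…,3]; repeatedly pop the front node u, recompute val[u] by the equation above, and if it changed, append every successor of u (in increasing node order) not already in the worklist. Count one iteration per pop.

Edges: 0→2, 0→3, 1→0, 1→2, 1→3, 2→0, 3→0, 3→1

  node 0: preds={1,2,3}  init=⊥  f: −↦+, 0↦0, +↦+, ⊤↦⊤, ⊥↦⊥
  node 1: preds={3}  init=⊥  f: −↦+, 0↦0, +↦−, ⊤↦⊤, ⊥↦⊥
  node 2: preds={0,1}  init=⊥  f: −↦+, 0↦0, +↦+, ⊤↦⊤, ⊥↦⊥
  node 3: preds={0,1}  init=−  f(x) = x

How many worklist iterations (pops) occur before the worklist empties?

9

Iteration log — 9 steps:
  step 1. node 0  ⊔preds=−  new=+  old=⊥  +wl: 
  step 2. node 1  ⊔preds=−  new=+  old=⊥  +wl: 0
  step 3. node 2  ⊔preds=+  new=+  old=⊥  +wl: 
  step 4. node 3  ⊔preds=+  new=⊤  old=−  +wl: 1
  step 5. node 0  ⊔preds=⊤  new=⊤  old=+  +wl: 2,3
  step 6. node 1  ⊔preds=⊤  new=⊤  old=+  +wl: 0
  step 7. node 2  ⊔preds=⊤  new=⊤  old=+  +wl: 
  step 8. node 3  ⊔preds=⊤  new=⊤  stable
  step 9. node 0  ⊔preds=⊤  new=⊤  stable

Least fixpoint reached:
  node 0: ⊤
  node 1: ⊤
  node 2: ⊤
  node 3: ⊤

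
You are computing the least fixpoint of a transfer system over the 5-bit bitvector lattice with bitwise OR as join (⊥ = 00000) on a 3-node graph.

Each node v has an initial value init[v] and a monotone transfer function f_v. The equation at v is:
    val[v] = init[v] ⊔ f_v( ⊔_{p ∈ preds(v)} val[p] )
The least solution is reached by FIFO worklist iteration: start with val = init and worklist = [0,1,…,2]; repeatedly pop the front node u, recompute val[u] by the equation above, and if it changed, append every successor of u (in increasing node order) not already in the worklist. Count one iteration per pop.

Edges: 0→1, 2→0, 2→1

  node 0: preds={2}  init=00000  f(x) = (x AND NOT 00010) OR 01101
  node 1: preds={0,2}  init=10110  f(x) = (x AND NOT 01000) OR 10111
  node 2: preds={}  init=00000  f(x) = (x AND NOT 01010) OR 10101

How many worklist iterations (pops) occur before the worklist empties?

5

Trace (5 dequeues):
  [1] u=0 | in 00000 | out 01101 | prev 00000 | push {}
  [2] u=1 | in 01101 | out 10111 | prev 10110 | push {}
  [3] u=2 | in 00000 | out 10101 | prev 00000 | push {0,1}
  [4] u=0 | in 10101 | out 11101 | prev 01101 | push {}
  [5] u=1 | in 11101 | out 10111 | ==

Converged values:
  [0] 11101
  [1] 10111
  [2] 10101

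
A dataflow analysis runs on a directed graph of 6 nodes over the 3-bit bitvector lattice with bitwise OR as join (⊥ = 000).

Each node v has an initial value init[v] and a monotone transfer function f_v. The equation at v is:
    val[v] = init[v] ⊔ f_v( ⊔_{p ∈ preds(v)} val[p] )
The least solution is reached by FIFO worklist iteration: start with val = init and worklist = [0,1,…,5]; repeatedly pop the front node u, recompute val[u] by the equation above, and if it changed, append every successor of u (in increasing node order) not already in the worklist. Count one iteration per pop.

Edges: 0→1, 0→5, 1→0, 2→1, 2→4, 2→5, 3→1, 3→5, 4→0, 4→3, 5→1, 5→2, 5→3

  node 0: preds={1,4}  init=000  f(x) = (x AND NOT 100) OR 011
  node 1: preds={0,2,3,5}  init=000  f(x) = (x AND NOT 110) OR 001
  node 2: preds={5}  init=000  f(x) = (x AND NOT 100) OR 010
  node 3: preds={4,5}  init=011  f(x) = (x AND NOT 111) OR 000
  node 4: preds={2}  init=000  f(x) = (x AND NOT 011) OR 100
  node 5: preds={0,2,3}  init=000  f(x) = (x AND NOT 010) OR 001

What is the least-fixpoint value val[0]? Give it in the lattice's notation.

011

Iteration log — 13 steps:
  step 1. node 0  ⊔preds=000  new=011  old=000  +wl: 
  step 2. node 1  ⊔preds=011  new=001  old=000  +wl: 0
  step 3. node 2  ⊔preds=000  new=010  old=000  +wl: 1
  step 4. node 3  ⊔preds=000  new=011  stable
  step 5. node 4  ⊔preds=010  new=100  old=000  +wl: 3
  step 6. node 5  ⊔preds=011  new=001  old=000  +wl: 2
  step 7. node 0  ⊔preds=101  new=011  stable
  step 8. node 1  ⊔preds=011  new=001  stable
  step 9. node 3  ⊔preds=101  new=011  stable
  step 10. node 2  ⊔preds=001  new=011  old=010  +wl: 1,4,5
  step 11. node 1  ⊔preds=011  new=001  stable
  step 12. node 4  ⊔preds=011  new=100  stable
  step 13. node 5  ⊔preds=011  new=001  stable

Least fixpoint reached:
  node 0: 011
  node 1: 001
  node 2: 011
  node 3: 011
  node 4: 100
  node 5: 001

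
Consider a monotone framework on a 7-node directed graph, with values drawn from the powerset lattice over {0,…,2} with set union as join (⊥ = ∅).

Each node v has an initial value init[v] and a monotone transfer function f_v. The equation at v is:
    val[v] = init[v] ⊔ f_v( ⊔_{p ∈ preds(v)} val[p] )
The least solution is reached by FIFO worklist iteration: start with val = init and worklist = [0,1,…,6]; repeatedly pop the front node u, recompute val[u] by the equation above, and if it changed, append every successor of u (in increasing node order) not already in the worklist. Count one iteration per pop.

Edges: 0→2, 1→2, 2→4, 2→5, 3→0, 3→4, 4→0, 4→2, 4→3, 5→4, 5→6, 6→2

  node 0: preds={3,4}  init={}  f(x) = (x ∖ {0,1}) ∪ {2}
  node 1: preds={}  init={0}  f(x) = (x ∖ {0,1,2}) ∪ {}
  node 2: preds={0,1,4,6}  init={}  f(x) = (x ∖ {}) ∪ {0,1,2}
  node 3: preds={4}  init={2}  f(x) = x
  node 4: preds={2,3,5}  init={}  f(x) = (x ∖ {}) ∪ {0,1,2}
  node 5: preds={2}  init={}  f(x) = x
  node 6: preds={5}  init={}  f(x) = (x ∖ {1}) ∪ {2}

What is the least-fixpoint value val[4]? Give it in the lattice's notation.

Worklist (12 pops):
  #1 pop 0: in={2} → {2} (was {}); enqueue []
  #2 pop 1: in={} → {0} (no change)
  #3 pop 2: in={0,2} → {0,1,2} (was {}); enqueue []
  #4 pop 3: in={} → {2} (no change)
  #5 pop 4: in={0,1,2} → {0,1,2} (was {}); enqueue [0,2,3]
  #6 pop 5: in={0,1,2} → {0,1,2} (was {}); enqueue [4]
  #7 pop 6: in={0,1,2} → {0,2} (was {}); enqueue []
  #8 pop 0: in={0,1,2} → {2} (no change)
  #9 pop 2: in={0,1,2} → {0,1,2} (no change)
  #10 pop 3: in={0,1,2} → {0,1,2} (was {2}); enqueue [0]
  #11 pop 4: in={0,1,2} → {0,1,2} (no change)
  #12 pop 0: in={0,1,2} → {2} (no change)

Fixpoint:
  val[0] = {2}
  val[1] = {0}
  val[2] = {0,1,2}
  val[3] = {0,1,2}
  val[4] = {0,1,2}
  val[5] = {0,1,2}
  val[6] = {0,2}

{0,1,2}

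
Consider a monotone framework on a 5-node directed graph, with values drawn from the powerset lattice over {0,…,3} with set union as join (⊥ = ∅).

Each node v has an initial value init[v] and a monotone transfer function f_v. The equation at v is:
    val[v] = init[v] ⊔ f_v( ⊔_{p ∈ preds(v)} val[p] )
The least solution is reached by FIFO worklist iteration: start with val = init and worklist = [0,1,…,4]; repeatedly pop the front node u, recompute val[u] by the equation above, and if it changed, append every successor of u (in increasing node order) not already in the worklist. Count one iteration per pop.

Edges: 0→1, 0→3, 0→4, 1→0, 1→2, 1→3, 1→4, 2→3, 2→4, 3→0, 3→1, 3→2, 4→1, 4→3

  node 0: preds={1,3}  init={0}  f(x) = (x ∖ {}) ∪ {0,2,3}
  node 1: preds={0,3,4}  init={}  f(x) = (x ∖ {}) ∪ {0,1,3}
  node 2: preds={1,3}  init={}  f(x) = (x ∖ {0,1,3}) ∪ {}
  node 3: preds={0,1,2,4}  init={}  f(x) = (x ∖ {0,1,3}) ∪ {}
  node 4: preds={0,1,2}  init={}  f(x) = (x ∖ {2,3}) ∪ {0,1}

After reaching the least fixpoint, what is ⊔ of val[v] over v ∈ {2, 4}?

{0,1,2}

Iteration log — 10 steps:
  step 1. node 0  ⊔preds={}  new={0,2,3}  old={0}  +wl: 
  step 2. node 1  ⊔preds={0,2,3}  new={0,1,2,3}  old={}  +wl: 0
  step 3. node 2  ⊔preds={0,1,2,3}  new={2}  old={}  +wl: 
  step 4. node 3  ⊔preds={0,1,2,3}  new={2}  old={}  +wl: 1,2
  step 5. node 4  ⊔preds={0,1,2,3}  new={0,1}  old={}  +wl: 3
  step 6. node 0  ⊔preds={0,1,2,3}  new={0,1,2,3}  old={0,2,3}  +wl: 4
  step 7. node 1  ⊔preds={0,1,2,3}  new={0,1,2,3}  stable
  step 8. node 2  ⊔preds={0,1,2,3}  new={2}  stable
  step 9. node 3  ⊔preds={0,1,2,3}  new={2}  stable
  step 10. node 4  ⊔preds={0,1,2,3}  new={0,1}  stable

Least fixpoint reached:
  node 0: {0,1,2,3}
  node 1: {0,1,2,3}
  node 2: {2}
  node 3: {2}
  node 4: {0,1}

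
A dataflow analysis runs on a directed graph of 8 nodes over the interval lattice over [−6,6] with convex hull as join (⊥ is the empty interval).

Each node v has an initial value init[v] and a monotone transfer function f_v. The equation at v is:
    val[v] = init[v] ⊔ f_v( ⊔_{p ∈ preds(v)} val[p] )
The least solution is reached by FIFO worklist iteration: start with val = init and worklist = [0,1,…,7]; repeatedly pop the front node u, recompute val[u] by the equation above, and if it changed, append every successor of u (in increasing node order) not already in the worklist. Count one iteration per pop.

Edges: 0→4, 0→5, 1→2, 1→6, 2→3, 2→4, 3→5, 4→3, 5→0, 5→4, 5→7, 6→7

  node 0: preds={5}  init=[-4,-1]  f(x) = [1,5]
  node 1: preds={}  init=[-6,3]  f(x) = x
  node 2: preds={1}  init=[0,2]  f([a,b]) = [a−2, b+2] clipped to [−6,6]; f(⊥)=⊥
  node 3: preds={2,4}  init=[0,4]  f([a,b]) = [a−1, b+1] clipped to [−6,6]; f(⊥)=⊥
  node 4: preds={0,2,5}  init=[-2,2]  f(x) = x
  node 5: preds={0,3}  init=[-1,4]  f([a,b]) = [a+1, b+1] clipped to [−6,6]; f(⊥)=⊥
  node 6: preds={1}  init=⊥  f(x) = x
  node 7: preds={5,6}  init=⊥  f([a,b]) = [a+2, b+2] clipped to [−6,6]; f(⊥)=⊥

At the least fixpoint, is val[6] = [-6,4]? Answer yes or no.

Iteration log — 12 steps:
  step 1. node 0  ⊔preds=[-1,4]  new=[-4,5]  old=[-4,-1]  +wl: 
  step 2. node 1  ⊔preds=⊥  new=[-6,3]  stable
  step 3. node 2  ⊔preds=[-6,3]  new=[-6,5]  old=[0,2]  +wl: 
  step 4. node 3  ⊔preds=[-6,5]  new=[-6,6]  old=[0,4]  +wl: 
  step 5. node 4  ⊔preds=[-6,5]  new=[-6,5]  old=[-2,2]  +wl: 3
  step 6. node 5  ⊔preds=[-6,6]  new=[-5,6]  old=[-1,4]  +wl: 0,4
  step 7. node 6  ⊔preds=[-6,3]  new=[-6,3]  old=⊥  +wl: 
  step 8. node 7  ⊔preds=[-6,6]  new=[-4,6]  old=⊥  +wl: 
  step 9. node 3  ⊔preds=[-6,5]  new=[-6,6]  stable
  step 10. node 0  ⊔preds=[-5,6]  new=[-4,5]  stable
  step 11. node 4  ⊔preds=[-6,6]  new=[-6,6]  old=[-6,5]  +wl: 3
  step 12. node 3  ⊔preds=[-6,6]  new=[-6,6]  stable

Least fixpoint reached:
  node 0: [-4,5]
  node 1: [-6,3]
  node 2: [-6,5]
  node 3: [-6,6]
  node 4: [-6,6]
  node 5: [-5,6]
  node 6: [-6,3]
  node 7: [-4,6]

no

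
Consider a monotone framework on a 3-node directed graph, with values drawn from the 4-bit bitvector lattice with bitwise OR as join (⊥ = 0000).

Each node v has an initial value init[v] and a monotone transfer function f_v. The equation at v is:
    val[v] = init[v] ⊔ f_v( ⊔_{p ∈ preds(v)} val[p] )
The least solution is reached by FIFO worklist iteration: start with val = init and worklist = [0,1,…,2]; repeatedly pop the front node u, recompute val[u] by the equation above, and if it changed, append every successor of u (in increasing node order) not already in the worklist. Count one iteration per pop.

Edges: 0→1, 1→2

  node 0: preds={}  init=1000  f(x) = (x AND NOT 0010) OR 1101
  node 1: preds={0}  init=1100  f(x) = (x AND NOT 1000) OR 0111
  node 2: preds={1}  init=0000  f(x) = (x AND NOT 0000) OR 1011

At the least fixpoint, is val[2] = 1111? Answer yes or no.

Worklist (3 pops):
  #1 pop 0: in=0000 → 1101 (was 1000); enqueue []
  #2 pop 1: in=1101 → 1111 (was 1100); enqueue []
  #3 pop 2: in=1111 → 1111 (was 0000); enqueue []

Fixpoint:
  val[0] = 1101
  val[1] = 1111
  val[2] = 1111

yes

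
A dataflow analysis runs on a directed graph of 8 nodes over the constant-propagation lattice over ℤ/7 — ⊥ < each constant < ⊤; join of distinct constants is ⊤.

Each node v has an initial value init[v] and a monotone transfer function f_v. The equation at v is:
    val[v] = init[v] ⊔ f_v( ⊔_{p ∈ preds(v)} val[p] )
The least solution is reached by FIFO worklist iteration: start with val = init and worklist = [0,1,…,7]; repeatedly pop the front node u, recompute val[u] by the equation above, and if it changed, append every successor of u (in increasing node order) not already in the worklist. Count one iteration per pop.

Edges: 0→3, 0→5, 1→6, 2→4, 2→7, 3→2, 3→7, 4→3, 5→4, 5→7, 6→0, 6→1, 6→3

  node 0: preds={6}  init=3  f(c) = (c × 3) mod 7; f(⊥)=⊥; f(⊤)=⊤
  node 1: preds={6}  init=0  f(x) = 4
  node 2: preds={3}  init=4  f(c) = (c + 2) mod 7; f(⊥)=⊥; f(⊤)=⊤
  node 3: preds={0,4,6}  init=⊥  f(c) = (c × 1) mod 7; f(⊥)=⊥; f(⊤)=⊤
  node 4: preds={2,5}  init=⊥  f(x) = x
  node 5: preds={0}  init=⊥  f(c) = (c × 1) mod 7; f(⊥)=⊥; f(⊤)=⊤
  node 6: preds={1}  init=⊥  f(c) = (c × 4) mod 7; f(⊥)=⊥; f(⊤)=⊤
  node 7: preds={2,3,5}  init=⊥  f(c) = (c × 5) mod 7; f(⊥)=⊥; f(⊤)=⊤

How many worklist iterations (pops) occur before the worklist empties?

19

Iteration log — 19 steps:
  step 1. node 0  ⊔preds=⊥  new=3  stable
  step 2. node 1  ⊔preds=⊥  new=⊤  old=0  +wl: 
  step 3. node 2  ⊔preds=⊥  new=4  stable
  step 4. node 3  ⊔preds=3  new=3  old=⊥  +wl: 2
  step 5. node 4  ⊔preds=4  new=4  old=⊥  +wl: 3
  step 6. node 5  ⊔preds=3  new=3  old=⊥  +wl: 4
  step 7. node 6  ⊔preds=⊤  new=⊤  old=⊥  +wl: 0,1
  step 8. node 7  ⊔preds=⊤  new=⊤  old=⊥  +wl: 
  step 9. node 2  ⊔preds=3  new=⊤  old=4  +wl: 7
  step 10. node 3  ⊔preds=⊤  new=⊤  old=3  +wl: 2
  step 11. node 4  ⊔preds=⊤  new=⊤  old=4  +wl: 3
  step 12. node 0  ⊔preds=⊤  new=⊤  old=3  +wl: 5
  step 13. node 1  ⊔preds=⊤  new=⊤  stable
  step 14. node 7  ⊔preds=⊤  new=⊤  stable
  step 15. node 2  ⊔preds=⊤  new=⊤  stable
  step 16. node 3  ⊔preds=⊤  new=⊤  stable
  step 17. node 5  ⊔preds=⊤  new=⊤  old=3  +wl: 4,7
  step 18. node 4  ⊔preds=⊤  new=⊤  stable
  step 19. node 7  ⊔preds=⊤  new=⊤  stable

Least fixpoint reached:
  node 0: ⊤
  node 1: ⊤
  node 2: ⊤
  node 3: ⊤
  node 4: ⊤
  node 5: ⊤
  node 6: ⊤
  node 7: ⊤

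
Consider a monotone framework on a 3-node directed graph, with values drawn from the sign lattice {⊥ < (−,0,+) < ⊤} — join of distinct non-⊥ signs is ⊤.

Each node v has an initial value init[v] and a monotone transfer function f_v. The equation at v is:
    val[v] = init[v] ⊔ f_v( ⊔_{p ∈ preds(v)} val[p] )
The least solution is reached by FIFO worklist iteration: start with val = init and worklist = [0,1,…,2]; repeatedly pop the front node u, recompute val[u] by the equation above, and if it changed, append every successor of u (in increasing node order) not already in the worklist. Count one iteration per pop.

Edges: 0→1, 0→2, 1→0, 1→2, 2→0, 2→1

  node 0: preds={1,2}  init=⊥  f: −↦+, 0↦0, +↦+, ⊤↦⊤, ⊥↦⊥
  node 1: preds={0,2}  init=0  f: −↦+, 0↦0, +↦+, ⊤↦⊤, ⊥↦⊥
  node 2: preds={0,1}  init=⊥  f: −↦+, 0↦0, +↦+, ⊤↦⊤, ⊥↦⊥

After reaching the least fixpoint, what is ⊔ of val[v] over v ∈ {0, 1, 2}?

0

Trace (5 dequeues):
  [1] u=0 | in 0 | out 0 | prev ⊥ | push {}
  [2] u=1 | in 0 | out 0 | ==
  [3] u=2 | in 0 | out 0 | prev ⊥ | push {0,1}
  [4] u=0 | in 0 | out 0 | ==
  [5] u=1 | in 0 | out 0 | ==

Converged values:
  [0] 0
  [1] 0
  [2] 0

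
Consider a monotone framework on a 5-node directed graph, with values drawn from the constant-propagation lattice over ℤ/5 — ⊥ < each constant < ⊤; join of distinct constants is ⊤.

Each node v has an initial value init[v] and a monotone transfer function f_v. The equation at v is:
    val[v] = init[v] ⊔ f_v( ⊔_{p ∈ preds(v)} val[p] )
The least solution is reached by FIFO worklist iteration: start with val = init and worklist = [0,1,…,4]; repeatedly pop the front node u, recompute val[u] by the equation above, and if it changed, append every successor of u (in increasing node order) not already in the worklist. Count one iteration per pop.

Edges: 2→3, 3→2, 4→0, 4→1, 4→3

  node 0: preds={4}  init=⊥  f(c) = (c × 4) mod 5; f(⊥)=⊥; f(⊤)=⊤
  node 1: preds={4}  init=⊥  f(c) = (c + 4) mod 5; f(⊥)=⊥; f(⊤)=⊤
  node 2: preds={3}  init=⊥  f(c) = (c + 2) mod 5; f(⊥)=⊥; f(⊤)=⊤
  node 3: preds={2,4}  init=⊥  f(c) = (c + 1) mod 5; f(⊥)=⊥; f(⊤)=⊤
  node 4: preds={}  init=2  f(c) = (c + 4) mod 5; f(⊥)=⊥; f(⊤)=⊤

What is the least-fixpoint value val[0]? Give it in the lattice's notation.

3

Iteration log — 9 steps:
  step 1. node 0  ⊔preds=2  new=3  old=⊥  +wl: 
  step 2. node 1  ⊔preds=2  new=1  old=⊥  +wl: 
  step 3. node 2  ⊔preds=⊥  new=⊥  stable
  step 4. node 3  ⊔preds=2  new=3  old=⊥  +wl: 2
  step 5. node 4  ⊔preds=⊥  new=2  stable
  step 6. node 2  ⊔preds=3  new=0  old=⊥  +wl: 3
  step 7. node 3  ⊔preds=⊤  new=⊤  old=3  +wl: 2
  step 8. node 2  ⊔preds=⊤  new=⊤  old=0  +wl: 3
  step 9. node 3  ⊔preds=⊤  new=⊤  stable

Least fixpoint reached:
  node 0: 3
  node 1: 1
  node 2: ⊤
  node 3: ⊤
  node 4: 2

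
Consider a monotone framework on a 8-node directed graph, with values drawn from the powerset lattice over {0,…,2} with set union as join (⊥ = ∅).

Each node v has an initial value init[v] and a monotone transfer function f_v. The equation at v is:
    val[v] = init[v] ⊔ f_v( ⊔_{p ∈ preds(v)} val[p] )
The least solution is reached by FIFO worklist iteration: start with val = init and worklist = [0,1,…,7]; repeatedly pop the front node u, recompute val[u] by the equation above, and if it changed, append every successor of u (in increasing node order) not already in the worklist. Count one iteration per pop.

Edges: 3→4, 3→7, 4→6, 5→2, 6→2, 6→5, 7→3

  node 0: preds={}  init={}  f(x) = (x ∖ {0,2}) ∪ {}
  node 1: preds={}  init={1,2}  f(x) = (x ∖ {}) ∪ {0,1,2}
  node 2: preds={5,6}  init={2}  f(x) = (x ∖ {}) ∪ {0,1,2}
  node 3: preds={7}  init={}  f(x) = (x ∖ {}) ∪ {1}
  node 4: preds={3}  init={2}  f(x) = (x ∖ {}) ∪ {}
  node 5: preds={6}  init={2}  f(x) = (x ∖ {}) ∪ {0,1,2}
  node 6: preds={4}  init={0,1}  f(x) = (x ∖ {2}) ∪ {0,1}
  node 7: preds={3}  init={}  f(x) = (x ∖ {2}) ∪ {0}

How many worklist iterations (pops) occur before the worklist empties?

Iteration log — 13 steps:
  step 1. node 0  ⊔preds={}  new={}  stable
  step 2. node 1  ⊔preds={}  new={0,1,2}  old={1,2}  +wl: 
  step 3. node 2  ⊔preds={0,1,2}  new={0,1,2}  old={2}  +wl: 
  step 4. node 3  ⊔preds={}  new={1}  old={}  +wl: 
  step 5. node 4  ⊔preds={1}  new={1,2}  old={2}  +wl: 
  step 6. node 5  ⊔preds={0,1}  new={0,1,2}  old={2}  +wl: 2
  step 7. node 6  ⊔preds={1,2}  new={0,1}  stable
  step 8. node 7  ⊔preds={1}  new={0,1}  old={}  +wl: 3
  step 9. node 2  ⊔preds={0,1,2}  new={0,1,2}  stable
  step 10. node 3  ⊔preds={0,1}  new={0,1}  old={1}  +wl: 4,7
  step 11. node 4  ⊔preds={0,1}  new={0,1,2}  old={1,2}  +wl: 6
  step 12. node 7  ⊔preds={0,1}  new={0,1}  stable
  step 13. node 6  ⊔preds={0,1,2}  new={0,1}  stable

Least fixpoint reached:
  node 0: {}
  node 1: {0,1,2}
  node 2: {0,1,2}
  node 3: {0,1}
  node 4: {0,1,2}
  node 5: {0,1,2}
  node 6: {0,1}
  node 7: {0,1}

13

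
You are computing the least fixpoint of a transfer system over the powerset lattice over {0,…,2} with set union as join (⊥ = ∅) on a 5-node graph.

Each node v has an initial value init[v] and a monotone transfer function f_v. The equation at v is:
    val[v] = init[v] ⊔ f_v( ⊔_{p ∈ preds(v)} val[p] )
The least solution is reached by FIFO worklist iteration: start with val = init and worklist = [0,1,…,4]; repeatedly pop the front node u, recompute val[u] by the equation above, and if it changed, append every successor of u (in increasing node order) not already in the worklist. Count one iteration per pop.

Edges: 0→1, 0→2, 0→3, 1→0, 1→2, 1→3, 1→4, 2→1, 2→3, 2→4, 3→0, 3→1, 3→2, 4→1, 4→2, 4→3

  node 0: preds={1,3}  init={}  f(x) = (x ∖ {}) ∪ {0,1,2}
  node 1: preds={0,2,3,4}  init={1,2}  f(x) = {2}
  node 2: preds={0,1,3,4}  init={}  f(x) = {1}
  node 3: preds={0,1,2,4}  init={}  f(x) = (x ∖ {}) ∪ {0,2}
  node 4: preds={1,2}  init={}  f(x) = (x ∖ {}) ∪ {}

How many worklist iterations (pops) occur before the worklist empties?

Worklist (9 pops):
  #1 pop 0: in={1,2} → {0,1,2} (was {}); enqueue []
  #2 pop 1: in={0,1,2} → {1,2} (no change)
  #3 pop 2: in={0,1,2} → {1} (was {}); enqueue [1]
  #4 pop 3: in={0,1,2} → {0,1,2} (was {}); enqueue [0,2]
  #5 pop 4: in={1,2} → {1,2} (was {}); enqueue [3]
  #6 pop 1: in={0,1,2} → {1,2} (no change)
  #7 pop 0: in={0,1,2} → {0,1,2} (no change)
  #8 pop 2: in={0,1,2} → {1} (no change)
  #9 pop 3: in={0,1,2} → {0,1,2} (no change)

Fixpoint:
  val[0] = {0,1,2}
  val[1] = {1,2}
  val[2] = {1}
  val[3] = {0,1,2}
  val[4] = {1,2}

9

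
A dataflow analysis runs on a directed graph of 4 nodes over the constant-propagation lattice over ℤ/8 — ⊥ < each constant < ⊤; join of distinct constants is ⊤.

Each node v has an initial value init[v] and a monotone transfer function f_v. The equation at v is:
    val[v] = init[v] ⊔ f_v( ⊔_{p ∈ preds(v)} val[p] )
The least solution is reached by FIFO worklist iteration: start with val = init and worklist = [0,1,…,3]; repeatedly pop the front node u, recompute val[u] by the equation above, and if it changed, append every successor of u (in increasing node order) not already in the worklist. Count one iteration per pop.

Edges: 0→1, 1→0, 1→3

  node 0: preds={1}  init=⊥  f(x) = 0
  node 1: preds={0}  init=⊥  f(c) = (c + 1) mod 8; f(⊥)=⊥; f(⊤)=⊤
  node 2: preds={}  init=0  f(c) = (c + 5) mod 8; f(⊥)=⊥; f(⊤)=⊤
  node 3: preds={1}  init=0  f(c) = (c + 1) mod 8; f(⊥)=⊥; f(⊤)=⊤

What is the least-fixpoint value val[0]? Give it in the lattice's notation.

Iteration log — 5 steps:
  step 1. node 0  ⊔preds=⊥  new=0  old=⊥  +wl: 
  step 2. node 1  ⊔preds=0  new=1  old=⊥  +wl: 0
  step 3. node 2  ⊔preds=⊥  new=0  stable
  step 4. node 3  ⊔preds=1  new=⊤  old=0  +wl: 
  step 5. node 0  ⊔preds=1  new=0  stable

Least fixpoint reached:
  node 0: 0
  node 1: 1
  node 2: 0
  node 3: ⊤

0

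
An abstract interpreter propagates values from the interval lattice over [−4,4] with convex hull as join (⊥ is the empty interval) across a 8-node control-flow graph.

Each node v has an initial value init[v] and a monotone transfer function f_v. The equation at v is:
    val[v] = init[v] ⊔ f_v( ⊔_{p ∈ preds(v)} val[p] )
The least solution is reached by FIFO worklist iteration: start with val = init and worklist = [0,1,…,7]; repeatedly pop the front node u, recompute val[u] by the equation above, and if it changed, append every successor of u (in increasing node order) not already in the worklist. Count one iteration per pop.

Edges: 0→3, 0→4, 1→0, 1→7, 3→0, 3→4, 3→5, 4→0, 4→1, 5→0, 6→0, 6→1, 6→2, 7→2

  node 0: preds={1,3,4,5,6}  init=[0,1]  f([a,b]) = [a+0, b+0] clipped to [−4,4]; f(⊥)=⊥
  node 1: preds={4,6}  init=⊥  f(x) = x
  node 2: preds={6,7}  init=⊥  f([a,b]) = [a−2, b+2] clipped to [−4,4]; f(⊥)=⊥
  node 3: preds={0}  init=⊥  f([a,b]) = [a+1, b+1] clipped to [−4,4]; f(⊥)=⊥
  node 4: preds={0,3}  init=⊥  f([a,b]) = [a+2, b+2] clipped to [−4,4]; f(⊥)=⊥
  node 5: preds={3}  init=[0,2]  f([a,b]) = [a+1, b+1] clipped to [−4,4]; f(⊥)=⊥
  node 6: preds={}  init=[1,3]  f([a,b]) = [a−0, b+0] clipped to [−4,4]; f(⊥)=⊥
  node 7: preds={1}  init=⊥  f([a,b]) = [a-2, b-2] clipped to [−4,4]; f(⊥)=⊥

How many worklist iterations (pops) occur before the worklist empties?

16

Trace (16 dequeues):
  [1] u=0 | in [0,3] | out [0,3] | prev [0,1] | push {}
  [2] u=1 | in [1,3] | out [1,3] | prev ⊥ | push {0}
  [3] u=2 | in [1,3] | out [-1,4] | prev ⊥ | push {}
  [4] u=3 | in [0,3] | out [1,4] | prev ⊥ | push {}
  [5] u=4 | in [0,4] | out [2,4] | prev ⊥ | push {1}
  [6] u=5 | in [1,4] | out [0,4] | prev [0,2] | push {}
  [7] u=6 | in ⊥ | out [1,3] | ==
  [8] u=7 | in [1,3] | out [-1,1] | prev ⊥ | push {2}
  [9] u=0 | in [0,4] | out [0,4] | prev [0,3] | push {3,4}
  [10] u=1 | in [1,4] | out [1,4] | prev [1,3] | push {0,7}
  [11] u=2 | in [-1,3] | out [-3,4] | prev [-1,4] | push {}
  [12] u=3 | in [0,4] | out [1,4] | ==
  [13] u=4 | in [0,4] | out [2,4] | ==
  [14] u=0 | in [0,4] | out [0,4] | ==
  [15] u=7 | in [1,4] | out [-1,2] | prev [-1,1] | push {2}
  [16] u=2 | in [-1,3] | out [-3,4] | ==

Converged values:
  [0] [0,4]
  [1] [1,4]
  [2] [-3,4]
  [3] [1,4]
  [4] [2,4]
  [5] [0,4]
  [6] [1,3]
  [7] [-1,2]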